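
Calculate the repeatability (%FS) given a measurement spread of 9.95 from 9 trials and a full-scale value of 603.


Repeatability = (spread / full scale) * 100%.
R = (9.95 / 603) * 100
R = 1.65 %FS

1.65 %FS


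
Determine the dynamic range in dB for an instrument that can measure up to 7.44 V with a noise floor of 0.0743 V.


Dynamic range = 20 * log10(Vmax / Vnoise).
DR = 20 * log10(7.44 / 0.0743)
DR = 20 * log10(100.13)
DR = 40.01 dB

40.01 dB


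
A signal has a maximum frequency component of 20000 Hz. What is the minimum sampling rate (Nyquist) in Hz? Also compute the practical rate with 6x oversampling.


By Nyquist theorem, fs_min = 2 * fmax.
fs_min = 2 * 20000 = 40000 Hz
Practical rate = 6 * fs_min = 6 * 40000 = 240000 Hz

fs_min = 40000 Hz, fs_practical = 240000 Hz


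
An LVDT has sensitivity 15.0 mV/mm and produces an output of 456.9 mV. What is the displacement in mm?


Displacement = Vout / sensitivity.
d = 456.9 / 15.0
d = 30.46 mm

30.46 mm


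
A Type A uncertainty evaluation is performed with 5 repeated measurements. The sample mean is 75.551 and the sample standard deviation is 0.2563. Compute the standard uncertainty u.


The standard uncertainty for Type A evaluation is u = s / sqrt(n).
u = 0.2563 / sqrt(5)
u = 0.2563 / 2.2361
u = 0.1146

0.1146


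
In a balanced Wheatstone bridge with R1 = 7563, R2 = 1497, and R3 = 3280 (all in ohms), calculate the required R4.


At balance: R1*R4 = R2*R3, so R4 = R2*R3/R1.
R4 = 1497 * 3280 / 7563
R4 = 4910160 / 7563
R4 = 649.23 ohm

649.23 ohm


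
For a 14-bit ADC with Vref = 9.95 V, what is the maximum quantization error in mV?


The maximum quantization error is +/- LSB/2.
LSB = Vref / 2^n = 9.95 / 16384 = 0.0006073 V
Max error = LSB / 2 = 0.0006073 / 2 = 0.00030365 V
Max error = 0.3036 mV

0.3036 mV


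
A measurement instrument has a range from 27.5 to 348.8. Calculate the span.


Span = upper range - lower range.
Span = 348.8 - (27.5)
Span = 321.3

321.3


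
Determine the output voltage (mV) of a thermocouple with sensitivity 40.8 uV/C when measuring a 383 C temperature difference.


The thermocouple output V = sensitivity * dT.
V = 40.8 uV/C * 383 C
V = 15626.4 uV
V = 15.626 mV

15.626 mV


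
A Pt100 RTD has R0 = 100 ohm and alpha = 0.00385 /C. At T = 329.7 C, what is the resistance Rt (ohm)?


The RTD equation: Rt = R0 * (1 + alpha * T).
Rt = 100 * (1 + 0.00385 * 329.7)
Rt = 100 * (1 + 1.269345)
Rt = 100 * 2.269345
Rt = 226.934 ohm

226.934 ohm


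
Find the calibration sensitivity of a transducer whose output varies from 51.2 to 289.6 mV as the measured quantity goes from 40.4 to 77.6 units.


Sensitivity = (y2 - y1) / (x2 - x1).
S = (289.6 - 51.2) / (77.6 - 40.4)
S = 238.4 / 37.2
S = 6.4086 mV/unit

6.4086 mV/unit


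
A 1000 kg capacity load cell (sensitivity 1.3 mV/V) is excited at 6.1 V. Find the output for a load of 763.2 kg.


Vout = rated_output * Vex * (load / capacity).
Vout = 1.3 * 6.1 * (763.2 / 1000)
Vout = 1.3 * 6.1 * 0.7632
Vout = 6.052 mV

6.052 mV


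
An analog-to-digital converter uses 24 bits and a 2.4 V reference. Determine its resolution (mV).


The resolution (LSB) of an ADC is Vref / 2^n.
LSB = 2.4 / 2^24
LSB = 2.4 / 16777216
LSB = 1.4e-07 V = 0.00014305 mV

0.00014305 mV


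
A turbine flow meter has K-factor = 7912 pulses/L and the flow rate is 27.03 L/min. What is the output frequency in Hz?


Frequency = K * Q / 60 (converting L/min to L/s).
f = 7912 * 27.03 / 60
f = 213861.36 / 60
f = 3564.36 Hz

3564.36 Hz


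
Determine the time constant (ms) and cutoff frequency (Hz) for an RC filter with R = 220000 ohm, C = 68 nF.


Time constant: tau = R * C.
tau = 220000 * 6.80e-08 = 0.01496 s
tau = 14.96 ms
Cutoff frequency: fc = 1 / (2*pi*R*C).
fc = 1 / (2*pi*0.01496) = 10.64 Hz

tau = 14.96 ms, fc = 10.64 Hz


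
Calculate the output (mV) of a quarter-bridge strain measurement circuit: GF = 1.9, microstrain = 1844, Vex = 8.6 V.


Quarter bridge output: Vout = (GF * epsilon * Vex) / 4.
Vout = (1.9 * 1844e-6 * 8.6) / 4
Vout = 0.03013096 / 4 V
Vout = 0.00753274 V = 7.5327 mV

7.5327 mV


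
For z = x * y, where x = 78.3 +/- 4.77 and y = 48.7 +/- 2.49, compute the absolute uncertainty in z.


For a product z = x*y, the relative uncertainty is:
uz/z = sqrt((ux/x)^2 + (uy/y)^2)
Relative uncertainties: ux/x = 4.77/78.3 = 0.06092
uy/y = 2.49/48.7 = 0.051129
z = 78.3 * 48.7 = 3813.2
uz = 3813.2 * sqrt(0.06092^2 + 0.051129^2) = 303.274

303.274


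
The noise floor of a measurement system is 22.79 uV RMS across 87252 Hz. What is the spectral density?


Noise spectral density = Vrms / sqrt(BW).
NSD = 22.79 / sqrt(87252)
NSD = 22.79 / 295.3845
NSD = 0.0772 uV/sqrt(Hz)

0.0772 uV/sqrt(Hz)


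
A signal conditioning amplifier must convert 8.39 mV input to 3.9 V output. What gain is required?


Gain = Vout / Vin (converting to same units).
G = 3.9 V / 8.39 mV
G = 3900.0 mV / 8.39 mV
G = 464.84

464.84


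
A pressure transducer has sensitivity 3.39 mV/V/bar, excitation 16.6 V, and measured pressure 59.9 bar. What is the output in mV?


Output = sensitivity * Vex * P.
Vout = 3.39 * 16.6 * 59.9
Vout = 56.274 * 59.9
Vout = 3370.81 mV

3370.81 mV


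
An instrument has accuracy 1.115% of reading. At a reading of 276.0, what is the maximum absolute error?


Absolute error = (accuracy% / 100) * reading.
Error = (1.115 / 100) * 276.0
Error = 0.01115 * 276.0
Error = 3.0774

3.0774


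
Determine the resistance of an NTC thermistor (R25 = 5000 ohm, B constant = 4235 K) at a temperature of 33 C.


NTC thermistor equation: Rt = R25 * exp(B * (1/T - 1/T25)).
T in Kelvin: 306.15 K, T25 = 298.15 K
1/T - 1/T25 = 1/306.15 - 1/298.15 = -8.764e-05
B * (1/T - 1/T25) = 4235 * -8.764e-05 = -0.3712
Rt = 5000 * exp(-0.3712) = 3449.6 ohm

3449.6 ohm


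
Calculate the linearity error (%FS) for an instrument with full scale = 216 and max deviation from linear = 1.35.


Linearity error = (max deviation / full scale) * 100%.
Linearity = (1.35 / 216) * 100
Linearity = 0.625 %FS

0.625 %FS


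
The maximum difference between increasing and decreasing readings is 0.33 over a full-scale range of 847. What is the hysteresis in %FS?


Hysteresis = (max difference / full scale) * 100%.
H = (0.33 / 847) * 100
H = 0.039 %FS

0.039 %FS


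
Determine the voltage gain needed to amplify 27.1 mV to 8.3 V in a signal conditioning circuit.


Gain = Vout / Vin (converting to same units).
G = 8.3 V / 27.1 mV
G = 8300.0 mV / 27.1 mV
G = 306.27

306.27


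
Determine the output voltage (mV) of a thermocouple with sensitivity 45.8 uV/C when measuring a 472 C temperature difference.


The thermocouple output V = sensitivity * dT.
V = 45.8 uV/C * 472 C
V = 21617.6 uV
V = 21.618 mV

21.618 mV


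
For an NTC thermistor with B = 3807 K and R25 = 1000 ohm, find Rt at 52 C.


NTC thermistor equation: Rt = R25 * exp(B * (1/T - 1/T25)).
T in Kelvin: 325.15 K, T25 = 298.15 K
1/T - 1/T25 = 1/325.15 - 1/298.15 = -0.00027851
B * (1/T - 1/T25) = 3807 * -0.00027851 = -1.0603
Rt = 1000 * exp(-1.0603) = 346.4 ohm

346.4 ohm


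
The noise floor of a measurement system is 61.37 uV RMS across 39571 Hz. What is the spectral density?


Noise spectral density = Vrms / sqrt(BW).
NSD = 61.37 / sqrt(39571)
NSD = 61.37 / 198.9246
NSD = 0.3085 uV/sqrt(Hz)

0.3085 uV/sqrt(Hz)


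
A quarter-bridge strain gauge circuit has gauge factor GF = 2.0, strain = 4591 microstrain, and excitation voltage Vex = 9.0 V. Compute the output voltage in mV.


Quarter bridge output: Vout = (GF * epsilon * Vex) / 4.
Vout = (2.0 * 4591e-6 * 9.0) / 4
Vout = 0.082638 / 4 V
Vout = 0.0206595 V = 20.6595 mV

20.6595 mV


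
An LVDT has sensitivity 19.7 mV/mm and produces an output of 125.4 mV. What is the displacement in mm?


Displacement = Vout / sensitivity.
d = 125.4 / 19.7
d = 6.365 mm

6.365 mm


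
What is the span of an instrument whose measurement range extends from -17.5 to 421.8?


Span = upper range - lower range.
Span = 421.8 - (-17.5)
Span = 439.3

439.3


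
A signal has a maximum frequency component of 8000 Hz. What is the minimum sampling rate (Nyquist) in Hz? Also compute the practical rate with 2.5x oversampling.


By Nyquist theorem, fs_min = 2 * fmax.
fs_min = 2 * 8000 = 16000 Hz
Practical rate = 2.5 * fs_min = 2.5 * 16000 = 40000 Hz

fs_min = 16000 Hz, fs_practical = 40000 Hz


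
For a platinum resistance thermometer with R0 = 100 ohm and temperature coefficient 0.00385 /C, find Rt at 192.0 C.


The RTD equation: Rt = R0 * (1 + alpha * T).
Rt = 100 * (1 + 0.00385 * 192.0)
Rt = 100 * (1 + 0.7392)
Rt = 100 * 1.7392
Rt = 173.92 ohm

173.92 ohm


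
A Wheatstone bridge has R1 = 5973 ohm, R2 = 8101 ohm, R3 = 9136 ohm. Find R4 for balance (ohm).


At balance: R1*R4 = R2*R3, so R4 = R2*R3/R1.
R4 = 8101 * 9136 / 5973
R4 = 74010736 / 5973
R4 = 12390.88 ohm

12390.88 ohm


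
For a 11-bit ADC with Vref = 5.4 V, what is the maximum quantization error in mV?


The maximum quantization error is +/- LSB/2.
LSB = Vref / 2^n = 5.4 / 2048 = 0.00263672 V
Max error = LSB / 2 = 0.00263672 / 2 = 0.00131836 V
Max error = 1.3184 mV

1.3184 mV


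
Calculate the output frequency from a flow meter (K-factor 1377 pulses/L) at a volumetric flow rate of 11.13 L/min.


Frequency = K * Q / 60 (converting L/min to L/s).
f = 1377 * 11.13 / 60
f = 15326.01 / 60
f = 255.43 Hz

255.43 Hz


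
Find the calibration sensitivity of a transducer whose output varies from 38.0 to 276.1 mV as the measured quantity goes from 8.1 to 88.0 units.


Sensitivity = (y2 - y1) / (x2 - x1).
S = (276.1 - 38.0) / (88.0 - 8.1)
S = 238.1 / 79.9
S = 2.98 mV/unit

2.98 mV/unit


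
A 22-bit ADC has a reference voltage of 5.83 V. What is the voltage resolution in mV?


The resolution (LSB) of an ADC is Vref / 2^n.
LSB = 5.83 / 2^22
LSB = 5.83 / 4194304
LSB = 1.39e-06 V = 0.00138998 mV

0.00138998 mV


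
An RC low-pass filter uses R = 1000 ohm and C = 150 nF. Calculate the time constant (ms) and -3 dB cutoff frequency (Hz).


Time constant: tau = R * C.
tau = 1000 * 1.50e-07 = 0.00015 s
tau = 0.15 ms
Cutoff frequency: fc = 1 / (2*pi*R*C).
fc = 1 / (2*pi*0.00015) = 1061.03 Hz

tau = 0.15 ms, fc = 1061.03 Hz


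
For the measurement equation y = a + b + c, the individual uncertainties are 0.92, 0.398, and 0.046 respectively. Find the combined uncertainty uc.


For a sum of independent quantities, uc = sqrt(u1^2 + u2^2 + u3^2).
uc = sqrt(0.92^2 + 0.398^2 + 0.046^2)
uc = sqrt(0.8464 + 0.158404 + 0.002116)
uc = 1.0035

1.0035


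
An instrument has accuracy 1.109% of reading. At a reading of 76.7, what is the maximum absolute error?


Absolute error = (accuracy% / 100) * reading.
Error = (1.109 / 100) * 76.7
Error = 0.01109 * 76.7
Error = 0.8506

0.8506


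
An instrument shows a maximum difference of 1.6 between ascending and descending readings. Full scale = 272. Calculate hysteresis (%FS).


Hysteresis = (max difference / full scale) * 100%.
H = (1.6 / 272) * 100
H = 0.588 %FS

0.588 %FS


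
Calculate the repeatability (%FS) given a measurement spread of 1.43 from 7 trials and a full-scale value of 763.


Repeatability = (spread / full scale) * 100%.
R = (1.43 / 763) * 100
R = 0.187 %FS

0.187 %FS


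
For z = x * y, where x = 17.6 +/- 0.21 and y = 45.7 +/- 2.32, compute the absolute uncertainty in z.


For a product z = x*y, the relative uncertainty is:
uz/z = sqrt((ux/x)^2 + (uy/y)^2)
Relative uncertainties: ux/x = 0.21/17.6 = 0.011932
uy/y = 2.32/45.7 = 0.050766
z = 17.6 * 45.7 = 804.3
uz = 804.3 * sqrt(0.011932^2 + 0.050766^2) = 41.945

41.945


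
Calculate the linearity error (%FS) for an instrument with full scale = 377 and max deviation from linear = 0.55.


Linearity error = (max deviation / full scale) * 100%.
Linearity = (0.55 / 377) * 100
Linearity = 0.146 %FS

0.146 %FS


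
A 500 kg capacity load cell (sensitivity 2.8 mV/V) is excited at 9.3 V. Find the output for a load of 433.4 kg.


Vout = rated_output * Vex * (load / capacity).
Vout = 2.8 * 9.3 * (433.4 / 500)
Vout = 2.8 * 9.3 * 0.8668
Vout = 22.571 mV

22.571 mV


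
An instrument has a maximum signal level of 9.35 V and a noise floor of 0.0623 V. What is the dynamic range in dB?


Dynamic range = 20 * log10(Vmax / Vnoise).
DR = 20 * log10(9.35 / 0.0623)
DR = 20 * log10(150.08)
DR = 43.53 dB

43.53 dB


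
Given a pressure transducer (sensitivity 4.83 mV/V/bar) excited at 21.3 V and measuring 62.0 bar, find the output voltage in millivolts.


Output = sensitivity * Vex * P.
Vout = 4.83 * 21.3 * 62.0
Vout = 102.879 * 62.0
Vout = 6378.5 mV

6378.5 mV


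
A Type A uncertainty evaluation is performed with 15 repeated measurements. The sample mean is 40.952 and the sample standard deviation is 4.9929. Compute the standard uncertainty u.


The standard uncertainty for Type A evaluation is u = s / sqrt(n).
u = 4.9929 / sqrt(15)
u = 4.9929 / 3.873
u = 1.2892

1.2892


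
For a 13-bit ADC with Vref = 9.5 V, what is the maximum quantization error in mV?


The maximum quantization error is +/- LSB/2.
LSB = Vref / 2^n = 9.5 / 8192 = 0.00115967 V
Max error = LSB / 2 = 0.00115967 / 2 = 0.00057983 V
Max error = 0.5798 mV

0.5798 mV


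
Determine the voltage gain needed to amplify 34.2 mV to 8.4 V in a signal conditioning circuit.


Gain = Vout / Vin (converting to same units).
G = 8.4 V / 34.2 mV
G = 8400.0 mV / 34.2 mV
G = 245.61

245.61


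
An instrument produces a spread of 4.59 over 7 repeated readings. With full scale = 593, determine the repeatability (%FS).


Repeatability = (spread / full scale) * 100%.
R = (4.59 / 593) * 100
R = 0.774 %FS

0.774 %FS


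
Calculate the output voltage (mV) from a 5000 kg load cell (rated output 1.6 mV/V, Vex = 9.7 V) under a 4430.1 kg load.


Vout = rated_output * Vex * (load / capacity).
Vout = 1.6 * 9.7 * (4430.1 / 5000)
Vout = 1.6 * 9.7 * 0.88602
Vout = 13.751 mV

13.751 mV


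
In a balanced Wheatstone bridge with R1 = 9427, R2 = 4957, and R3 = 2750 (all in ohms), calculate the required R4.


At balance: R1*R4 = R2*R3, so R4 = R2*R3/R1.
R4 = 4957 * 2750 / 9427
R4 = 13631750 / 9427
R4 = 1446.03 ohm

1446.03 ohm


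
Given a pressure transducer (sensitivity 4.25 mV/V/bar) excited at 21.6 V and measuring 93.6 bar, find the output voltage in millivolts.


Output = sensitivity * Vex * P.
Vout = 4.25 * 21.6 * 93.6
Vout = 91.8 * 93.6
Vout = 8592.48 mV

8592.48 mV


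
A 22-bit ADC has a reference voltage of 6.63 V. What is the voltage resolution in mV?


The resolution (LSB) of an ADC is Vref / 2^n.
LSB = 6.63 / 2^22
LSB = 6.63 / 4194304
LSB = 1.58e-06 V = 0.00158072 mV

0.00158072 mV


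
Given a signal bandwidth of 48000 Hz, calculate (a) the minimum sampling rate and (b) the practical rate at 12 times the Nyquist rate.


By Nyquist theorem, fs_min = 2 * fmax.
fs_min = 2 * 48000 = 96000 Hz
Practical rate = 12 * fs_min = 12 * 96000 = 1152000 Hz

fs_min = 96000 Hz, fs_practical = 1152000 Hz


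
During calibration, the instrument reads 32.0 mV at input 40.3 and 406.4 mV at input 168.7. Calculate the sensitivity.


Sensitivity = (y2 - y1) / (x2 - x1).
S = (406.4 - 32.0) / (168.7 - 40.3)
S = 374.4 / 128.4
S = 2.9159 mV/unit

2.9159 mV/unit


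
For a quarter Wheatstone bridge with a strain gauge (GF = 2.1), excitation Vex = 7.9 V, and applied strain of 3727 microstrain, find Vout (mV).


Quarter bridge output: Vout = (GF * epsilon * Vex) / 4.
Vout = (2.1 * 3727e-6 * 7.9) / 4
Vout = 0.06183093 / 4 V
Vout = 0.01545773 V = 15.4577 mV

15.4577 mV


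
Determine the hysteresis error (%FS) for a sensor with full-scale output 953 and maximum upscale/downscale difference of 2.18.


Hysteresis = (max difference / full scale) * 100%.
H = (2.18 / 953) * 100
H = 0.229 %FS

0.229 %FS


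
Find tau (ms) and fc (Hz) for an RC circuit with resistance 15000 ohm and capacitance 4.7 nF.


Time constant: tau = R * C.
tau = 15000 * 4.70e-09 = 7.05e-05 s
tau = 0.0705 ms
Cutoff frequency: fc = 1 / (2*pi*R*C).
fc = 1 / (2*pi*7.05e-05) = 2257.52 Hz

tau = 0.0705 ms, fc = 2257.52 Hz


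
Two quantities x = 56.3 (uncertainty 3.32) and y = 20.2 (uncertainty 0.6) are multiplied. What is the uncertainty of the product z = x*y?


For a product z = x*y, the relative uncertainty is:
uz/z = sqrt((ux/x)^2 + (uy/y)^2)
Relative uncertainties: ux/x = 3.32/56.3 = 0.05897
uy/y = 0.6/20.2 = 0.029703
z = 56.3 * 20.2 = 1137.3
uz = 1137.3 * sqrt(0.05897^2 + 0.029703^2) = 75.091

75.091


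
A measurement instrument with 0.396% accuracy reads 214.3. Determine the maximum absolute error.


Absolute error = (accuracy% / 100) * reading.
Error = (0.396 / 100) * 214.3
Error = 0.00396 * 214.3
Error = 0.8486

0.8486


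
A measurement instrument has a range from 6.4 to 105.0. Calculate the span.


Span = upper range - lower range.
Span = 105.0 - (6.4)
Span = 98.6

98.6


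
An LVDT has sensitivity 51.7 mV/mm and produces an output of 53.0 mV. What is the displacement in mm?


Displacement = Vout / sensitivity.
d = 53.0 / 51.7
d = 1.025 mm

1.025 mm


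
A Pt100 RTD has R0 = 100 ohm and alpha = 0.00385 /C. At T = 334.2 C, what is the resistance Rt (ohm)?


The RTD equation: Rt = R0 * (1 + alpha * T).
Rt = 100 * (1 + 0.00385 * 334.2)
Rt = 100 * (1 + 1.28667)
Rt = 100 * 2.28667
Rt = 228.667 ohm

228.667 ohm


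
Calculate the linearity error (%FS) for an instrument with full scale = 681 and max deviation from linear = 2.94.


Linearity error = (max deviation / full scale) * 100%.
Linearity = (2.94 / 681) * 100
Linearity = 0.432 %FS

0.432 %FS


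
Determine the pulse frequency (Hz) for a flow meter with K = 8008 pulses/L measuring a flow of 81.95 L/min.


Frequency = K * Q / 60 (converting L/min to L/s).
f = 8008 * 81.95 / 60
f = 656255.6 / 60
f = 10937.59 Hz

10937.59 Hz


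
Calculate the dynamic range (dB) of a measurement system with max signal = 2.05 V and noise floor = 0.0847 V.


Dynamic range = 20 * log10(Vmax / Vnoise).
DR = 20 * log10(2.05 / 0.0847)
DR = 20 * log10(24.2)
DR = 27.68 dB

27.68 dB


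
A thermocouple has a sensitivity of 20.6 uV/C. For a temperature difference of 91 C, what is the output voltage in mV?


The thermocouple output V = sensitivity * dT.
V = 20.6 uV/C * 91 C
V = 1874.6 uV
V = 1.875 mV

1.875 mV


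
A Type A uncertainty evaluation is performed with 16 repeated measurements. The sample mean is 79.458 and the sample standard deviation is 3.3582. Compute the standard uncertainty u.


The standard uncertainty for Type A evaluation is u = s / sqrt(n).
u = 3.3582 / sqrt(16)
u = 3.3582 / 4.0
u = 0.8396

0.8396


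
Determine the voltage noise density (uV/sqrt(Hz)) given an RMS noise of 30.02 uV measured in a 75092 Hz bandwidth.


Noise spectral density = Vrms / sqrt(BW).
NSD = 30.02 / sqrt(75092)
NSD = 30.02 / 274.0292
NSD = 0.1096 uV/sqrt(Hz)

0.1096 uV/sqrt(Hz)


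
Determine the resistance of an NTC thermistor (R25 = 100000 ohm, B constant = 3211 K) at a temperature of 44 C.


NTC thermistor equation: Rt = R25 * exp(B * (1/T - 1/T25)).
T in Kelvin: 317.15 K, T25 = 298.15 K
1/T - 1/T25 = 1/317.15 - 1/298.15 = -0.00020093
B * (1/T - 1/T25) = 3211 * -0.00020093 = -0.6452
Rt = 100000 * exp(-0.6452) = 52455.8 ohm

52455.8 ohm


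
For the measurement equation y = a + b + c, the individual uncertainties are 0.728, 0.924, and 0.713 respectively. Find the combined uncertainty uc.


For a sum of independent quantities, uc = sqrt(u1^2 + u2^2 + u3^2).
uc = sqrt(0.728^2 + 0.924^2 + 0.713^2)
uc = sqrt(0.529984 + 0.853776 + 0.508369)
uc = 1.3755

1.3755


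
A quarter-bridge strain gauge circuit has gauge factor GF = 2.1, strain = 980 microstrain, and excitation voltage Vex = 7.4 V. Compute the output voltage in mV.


Quarter bridge output: Vout = (GF * epsilon * Vex) / 4.
Vout = (2.1 * 980e-6 * 7.4) / 4
Vout = 0.0152292 / 4 V
Vout = 0.0038073 V = 3.8073 mV

3.8073 mV


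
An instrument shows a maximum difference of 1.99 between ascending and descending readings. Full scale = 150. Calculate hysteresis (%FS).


Hysteresis = (max difference / full scale) * 100%.
H = (1.99 / 150) * 100
H = 1.327 %FS

1.327 %FS


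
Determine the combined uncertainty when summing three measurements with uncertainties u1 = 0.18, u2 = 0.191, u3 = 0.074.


For a sum of independent quantities, uc = sqrt(u1^2 + u2^2 + u3^2).
uc = sqrt(0.18^2 + 0.191^2 + 0.074^2)
uc = sqrt(0.0324 + 0.036481 + 0.005476)
uc = 0.2727

0.2727


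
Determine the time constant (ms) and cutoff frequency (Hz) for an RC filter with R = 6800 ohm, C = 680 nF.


Time constant: tau = R * C.
tau = 6800 * 6.80e-07 = 0.004624 s
tau = 4.624 ms
Cutoff frequency: fc = 1 / (2*pi*R*C).
fc = 1 / (2*pi*0.004624) = 34.42 Hz

tau = 4.624 ms, fc = 34.42 Hz


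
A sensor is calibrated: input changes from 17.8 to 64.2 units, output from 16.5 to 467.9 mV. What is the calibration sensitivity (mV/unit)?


Sensitivity = (y2 - y1) / (x2 - x1).
S = (467.9 - 16.5) / (64.2 - 17.8)
S = 451.4 / 46.4
S = 9.7284 mV/unit

9.7284 mV/unit


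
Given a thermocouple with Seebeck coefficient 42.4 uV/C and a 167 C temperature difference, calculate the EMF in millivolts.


The thermocouple output V = sensitivity * dT.
V = 42.4 uV/C * 167 C
V = 7080.8 uV
V = 7.081 mV

7.081 mV


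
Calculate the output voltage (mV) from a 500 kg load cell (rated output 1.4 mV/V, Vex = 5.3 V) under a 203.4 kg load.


Vout = rated_output * Vex * (load / capacity).
Vout = 1.4 * 5.3 * (203.4 / 500)
Vout = 1.4 * 5.3 * 0.4068
Vout = 3.018 mV

3.018 mV


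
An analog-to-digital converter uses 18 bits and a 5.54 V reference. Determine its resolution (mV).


The resolution (LSB) of an ADC is Vref / 2^n.
LSB = 5.54 / 2^18
LSB = 5.54 / 262144
LSB = 2.113e-05 V = 0.02113342 mV

0.02113342 mV


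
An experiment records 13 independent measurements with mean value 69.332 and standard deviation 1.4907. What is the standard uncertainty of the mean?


The standard uncertainty for Type A evaluation is u = s / sqrt(n).
u = 1.4907 / sqrt(13)
u = 1.4907 / 3.6056
u = 0.4134

0.4134


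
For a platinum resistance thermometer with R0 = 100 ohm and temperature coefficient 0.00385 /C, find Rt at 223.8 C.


The RTD equation: Rt = R0 * (1 + alpha * T).
Rt = 100 * (1 + 0.00385 * 223.8)
Rt = 100 * (1 + 0.86163)
Rt = 100 * 1.86163
Rt = 186.163 ohm

186.163 ohm


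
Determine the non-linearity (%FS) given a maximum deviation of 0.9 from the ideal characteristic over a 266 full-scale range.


Linearity error = (max deviation / full scale) * 100%.
Linearity = (0.9 / 266) * 100
Linearity = 0.338 %FS

0.338 %FS


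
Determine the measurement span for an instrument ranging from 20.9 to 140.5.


Span = upper range - lower range.
Span = 140.5 - (20.9)
Span = 119.6

119.6


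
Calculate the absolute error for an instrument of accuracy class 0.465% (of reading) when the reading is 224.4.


Absolute error = (accuracy% / 100) * reading.
Error = (0.465 / 100) * 224.4
Error = 0.00465 * 224.4
Error = 1.0435

1.0435


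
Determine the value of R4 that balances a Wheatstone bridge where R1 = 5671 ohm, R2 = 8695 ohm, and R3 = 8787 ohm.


At balance: R1*R4 = R2*R3, so R4 = R2*R3/R1.
R4 = 8695 * 8787 / 5671
R4 = 76402965 / 5671
R4 = 13472.57 ohm

13472.57 ohm


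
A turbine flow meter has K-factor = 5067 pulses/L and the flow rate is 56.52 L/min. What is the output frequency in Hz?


Frequency = K * Q / 60 (converting L/min to L/s).
f = 5067 * 56.52 / 60
f = 286386.84 / 60
f = 4773.11 Hz

4773.11 Hz


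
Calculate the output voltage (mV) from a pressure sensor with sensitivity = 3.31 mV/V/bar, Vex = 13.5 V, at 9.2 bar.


Output = sensitivity * Vex * P.
Vout = 3.31 * 13.5 * 9.2
Vout = 44.685 * 9.2
Vout = 411.1 mV

411.1 mV


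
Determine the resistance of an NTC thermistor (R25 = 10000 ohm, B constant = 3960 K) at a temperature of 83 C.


NTC thermistor equation: Rt = R25 * exp(B * (1/T - 1/T25)).
T in Kelvin: 356.15 K, T25 = 298.15 K
1/T - 1/T25 = 1/356.15 - 1/298.15 = -0.00054621
B * (1/T - 1/T25) = 3960 * -0.00054621 = -2.163
Rt = 10000 * exp(-2.163) = 1149.8 ohm

1149.8 ohm


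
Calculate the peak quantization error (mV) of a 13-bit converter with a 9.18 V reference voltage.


The maximum quantization error is +/- LSB/2.
LSB = Vref / 2^n = 9.18 / 8192 = 0.00112061 V
Max error = LSB / 2 = 0.00112061 / 2 = 0.0005603 V
Max error = 0.5603 mV

0.5603 mV


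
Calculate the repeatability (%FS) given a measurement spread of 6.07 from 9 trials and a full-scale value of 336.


Repeatability = (spread / full scale) * 100%.
R = (6.07 / 336) * 100
R = 1.807 %FS

1.807 %FS


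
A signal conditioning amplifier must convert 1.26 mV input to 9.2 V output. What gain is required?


Gain = Vout / Vin (converting to same units).
G = 9.2 V / 1.26 mV
G = 9200.0 mV / 1.26 mV
G = 7301.59

7301.59


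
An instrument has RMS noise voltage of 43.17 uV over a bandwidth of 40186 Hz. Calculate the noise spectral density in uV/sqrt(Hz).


Noise spectral density = Vrms / sqrt(BW).
NSD = 43.17 / sqrt(40186)
NSD = 43.17 / 200.4645
NSD = 0.2153 uV/sqrt(Hz)

0.2153 uV/sqrt(Hz)


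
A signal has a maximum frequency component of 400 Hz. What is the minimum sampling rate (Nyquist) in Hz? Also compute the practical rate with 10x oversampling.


By Nyquist theorem, fs_min = 2 * fmax.
fs_min = 2 * 400 = 800 Hz
Practical rate = 10 * fs_min = 10 * 800 = 8000 Hz

fs_min = 800 Hz, fs_practical = 8000 Hz


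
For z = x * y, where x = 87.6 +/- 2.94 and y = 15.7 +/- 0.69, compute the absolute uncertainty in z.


For a product z = x*y, the relative uncertainty is:
uz/z = sqrt((ux/x)^2 + (uy/y)^2)
Relative uncertainties: ux/x = 2.94/87.6 = 0.033562
uy/y = 0.69/15.7 = 0.043949
z = 87.6 * 15.7 = 1375.3
uz = 1375.3 * sqrt(0.033562^2 + 0.043949^2) = 76.053

76.053


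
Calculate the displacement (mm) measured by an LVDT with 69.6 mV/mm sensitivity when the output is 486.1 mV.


Displacement = Vout / sensitivity.
d = 486.1 / 69.6
d = 6.984 mm

6.984 mm


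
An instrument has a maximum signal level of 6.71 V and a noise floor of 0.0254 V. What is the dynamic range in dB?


Dynamic range = 20 * log10(Vmax / Vnoise).
DR = 20 * log10(6.71 / 0.0254)
DR = 20 * log10(264.17)
DR = 48.44 dB

48.44 dB


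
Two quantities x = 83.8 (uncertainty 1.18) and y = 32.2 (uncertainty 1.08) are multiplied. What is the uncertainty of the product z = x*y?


For a product z = x*y, the relative uncertainty is:
uz/z = sqrt((ux/x)^2 + (uy/y)^2)
Relative uncertainties: ux/x = 1.18/83.8 = 0.014081
uy/y = 1.08/32.2 = 0.03354
z = 83.8 * 32.2 = 2698.4
uz = 2698.4 * sqrt(0.014081^2 + 0.03354^2) = 98.156

98.156


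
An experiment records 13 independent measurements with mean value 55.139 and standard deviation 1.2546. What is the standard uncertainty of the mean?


The standard uncertainty for Type A evaluation is u = s / sqrt(n).
u = 1.2546 / sqrt(13)
u = 1.2546 / 3.6056
u = 0.348

0.348


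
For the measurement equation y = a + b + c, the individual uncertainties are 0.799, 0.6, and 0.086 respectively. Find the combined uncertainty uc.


For a sum of independent quantities, uc = sqrt(u1^2 + u2^2 + u3^2).
uc = sqrt(0.799^2 + 0.6^2 + 0.086^2)
uc = sqrt(0.638401 + 0.36 + 0.007396)
uc = 1.0029

1.0029


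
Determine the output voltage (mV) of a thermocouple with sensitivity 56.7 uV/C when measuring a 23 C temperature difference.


The thermocouple output V = sensitivity * dT.
V = 56.7 uV/C * 23 C
V = 1304.1 uV
V = 1.304 mV

1.304 mV


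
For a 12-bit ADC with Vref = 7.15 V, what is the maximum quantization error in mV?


The maximum quantization error is +/- LSB/2.
LSB = Vref / 2^n = 7.15 / 4096 = 0.00174561 V
Max error = LSB / 2 = 0.00174561 / 2 = 0.0008728 V
Max error = 0.8728 mV

0.8728 mV


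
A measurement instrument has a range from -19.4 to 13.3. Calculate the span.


Span = upper range - lower range.
Span = 13.3 - (-19.4)
Span = 32.7

32.7


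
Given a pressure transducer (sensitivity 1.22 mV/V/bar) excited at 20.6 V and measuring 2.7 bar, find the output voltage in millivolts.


Output = sensitivity * Vex * P.
Vout = 1.22 * 20.6 * 2.7
Vout = 25.132 * 2.7
Vout = 67.86 mV

67.86 mV


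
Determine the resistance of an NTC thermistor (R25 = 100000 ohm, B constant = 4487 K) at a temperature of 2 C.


NTC thermistor equation: Rt = R25 * exp(B * (1/T - 1/T25)).
T in Kelvin: 275.15 K, T25 = 298.15 K
1/T - 1/T25 = 1/275.15 - 1/298.15 = 0.00028036
B * (1/T - 1/T25) = 4487 * 0.00028036 = 1.258
Rt = 100000 * exp(1.258) = 351836.7 ohm

351836.7 ohm


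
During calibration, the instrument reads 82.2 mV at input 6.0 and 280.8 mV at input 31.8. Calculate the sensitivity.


Sensitivity = (y2 - y1) / (x2 - x1).
S = (280.8 - 82.2) / (31.8 - 6.0)
S = 198.6 / 25.8
S = 7.6977 mV/unit

7.6977 mV/unit


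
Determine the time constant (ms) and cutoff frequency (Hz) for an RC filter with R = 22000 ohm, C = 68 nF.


Time constant: tau = R * C.
tau = 22000 * 6.80e-08 = 0.001496 s
tau = 1.496 ms
Cutoff frequency: fc = 1 / (2*pi*R*C).
fc = 1 / (2*pi*0.001496) = 106.39 Hz

tau = 1.496 ms, fc = 106.39 Hz


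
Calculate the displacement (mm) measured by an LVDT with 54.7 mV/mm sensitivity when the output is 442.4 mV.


Displacement = Vout / sensitivity.
d = 442.4 / 54.7
d = 8.088 mm

8.088 mm


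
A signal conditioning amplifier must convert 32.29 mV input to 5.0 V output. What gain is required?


Gain = Vout / Vin (converting to same units).
G = 5.0 V / 32.29 mV
G = 5000.0 mV / 32.29 mV
G = 154.85

154.85


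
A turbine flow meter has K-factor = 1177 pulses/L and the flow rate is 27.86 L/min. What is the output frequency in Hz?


Frequency = K * Q / 60 (converting L/min to L/s).
f = 1177 * 27.86 / 60
f = 32791.22 / 60
f = 546.52 Hz

546.52 Hz


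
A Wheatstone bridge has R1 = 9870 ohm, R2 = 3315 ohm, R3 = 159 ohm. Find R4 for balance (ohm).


At balance: R1*R4 = R2*R3, so R4 = R2*R3/R1.
R4 = 3315 * 159 / 9870
R4 = 527085 / 9870
R4 = 53.4 ohm

53.4 ohm


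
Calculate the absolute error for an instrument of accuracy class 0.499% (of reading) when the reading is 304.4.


Absolute error = (accuracy% / 100) * reading.
Error = (0.499 / 100) * 304.4
Error = 0.00499 * 304.4
Error = 1.519

1.519


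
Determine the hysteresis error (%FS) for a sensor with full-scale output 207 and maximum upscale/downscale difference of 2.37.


Hysteresis = (max difference / full scale) * 100%.
H = (2.37 / 207) * 100
H = 1.145 %FS

1.145 %FS


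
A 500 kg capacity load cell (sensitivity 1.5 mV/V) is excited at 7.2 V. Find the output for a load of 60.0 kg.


Vout = rated_output * Vex * (load / capacity).
Vout = 1.5 * 7.2 * (60.0 / 500)
Vout = 1.5 * 7.2 * 0.12
Vout = 1.296 mV

1.296 mV


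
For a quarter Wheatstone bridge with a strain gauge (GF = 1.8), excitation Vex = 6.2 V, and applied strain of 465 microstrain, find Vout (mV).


Quarter bridge output: Vout = (GF * epsilon * Vex) / 4.
Vout = (1.8 * 465e-6 * 6.2) / 4
Vout = 0.0051894 / 4 V
Vout = 0.00129735 V = 1.2974 mV

1.2974 mV


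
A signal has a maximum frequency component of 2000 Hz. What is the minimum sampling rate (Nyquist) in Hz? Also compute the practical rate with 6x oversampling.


By Nyquist theorem, fs_min = 2 * fmax.
fs_min = 2 * 2000 = 4000 Hz
Practical rate = 6 * fs_min = 6 * 4000 = 24000 Hz

fs_min = 4000 Hz, fs_practical = 24000 Hz


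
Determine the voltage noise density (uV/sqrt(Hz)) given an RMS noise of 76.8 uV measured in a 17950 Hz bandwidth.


Noise spectral density = Vrms / sqrt(BW).
NSD = 76.8 / sqrt(17950)
NSD = 76.8 / 133.9776
NSD = 0.5732 uV/sqrt(Hz)

0.5732 uV/sqrt(Hz)


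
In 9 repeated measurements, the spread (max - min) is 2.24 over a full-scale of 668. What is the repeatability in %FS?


Repeatability = (spread / full scale) * 100%.
R = (2.24 / 668) * 100
R = 0.335 %FS

0.335 %FS


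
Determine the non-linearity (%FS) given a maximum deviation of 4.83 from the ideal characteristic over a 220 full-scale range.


Linearity error = (max deviation / full scale) * 100%.
Linearity = (4.83 / 220) * 100
Linearity = 2.195 %FS

2.195 %FS


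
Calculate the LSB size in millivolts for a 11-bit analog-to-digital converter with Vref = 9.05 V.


The resolution (LSB) of an ADC is Vref / 2^n.
LSB = 9.05 / 2^11
LSB = 9.05 / 2048
LSB = 0.00441895 V = 4.41894531 mV

4.41894531 mV


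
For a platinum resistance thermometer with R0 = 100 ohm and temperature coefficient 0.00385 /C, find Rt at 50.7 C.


The RTD equation: Rt = R0 * (1 + alpha * T).
Rt = 100 * (1 + 0.00385 * 50.7)
Rt = 100 * (1 + 0.195195)
Rt = 100 * 1.195195
Rt = 119.519 ohm

119.519 ohm


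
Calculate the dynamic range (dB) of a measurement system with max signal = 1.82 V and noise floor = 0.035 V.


Dynamic range = 20 * log10(Vmax / Vnoise).
DR = 20 * log10(1.82 / 0.035)
DR = 20 * log10(52.0)
DR = 34.32 dB

34.32 dB


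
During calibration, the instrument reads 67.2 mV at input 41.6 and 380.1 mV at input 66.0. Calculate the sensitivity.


Sensitivity = (y2 - y1) / (x2 - x1).
S = (380.1 - 67.2) / (66.0 - 41.6)
S = 312.9 / 24.4
S = 12.8238 mV/unit

12.8238 mV/unit


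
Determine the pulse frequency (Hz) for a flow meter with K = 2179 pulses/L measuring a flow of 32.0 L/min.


Frequency = K * Q / 60 (converting L/min to L/s).
f = 2179 * 32.0 / 60
f = 69728.0 / 60
f = 1162.13 Hz

1162.13 Hz


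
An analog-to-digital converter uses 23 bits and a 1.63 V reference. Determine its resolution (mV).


The resolution (LSB) of an ADC is Vref / 2^n.
LSB = 1.63 / 2^23
LSB = 1.63 / 8388608
LSB = 1.9e-07 V = 0.00019431 mV

0.00019431 mV


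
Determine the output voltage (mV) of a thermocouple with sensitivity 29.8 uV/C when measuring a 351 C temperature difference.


The thermocouple output V = sensitivity * dT.
V = 29.8 uV/C * 351 C
V = 10459.8 uV
V = 10.46 mV

10.46 mV


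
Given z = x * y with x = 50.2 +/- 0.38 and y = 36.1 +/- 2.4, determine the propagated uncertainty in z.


For a product z = x*y, the relative uncertainty is:
uz/z = sqrt((ux/x)^2 + (uy/y)^2)
Relative uncertainties: ux/x = 0.38/50.2 = 0.00757
uy/y = 2.4/36.1 = 0.066482
z = 50.2 * 36.1 = 1812.2
uz = 1812.2 * sqrt(0.00757^2 + 0.066482^2) = 121.258

121.258


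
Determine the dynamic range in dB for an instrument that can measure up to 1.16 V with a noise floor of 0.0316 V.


Dynamic range = 20 * log10(Vmax / Vnoise).
DR = 20 * log10(1.16 / 0.0316)
DR = 20 * log10(36.71)
DR = 31.3 dB

31.3 dB


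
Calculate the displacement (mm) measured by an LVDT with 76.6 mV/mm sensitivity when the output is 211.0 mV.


Displacement = Vout / sensitivity.
d = 211.0 / 76.6
d = 2.755 mm

2.755 mm


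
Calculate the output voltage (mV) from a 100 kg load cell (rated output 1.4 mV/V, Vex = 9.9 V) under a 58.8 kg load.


Vout = rated_output * Vex * (load / capacity).
Vout = 1.4 * 9.9 * (58.8 / 100)
Vout = 1.4 * 9.9 * 0.588
Vout = 8.15 mV

8.15 mV


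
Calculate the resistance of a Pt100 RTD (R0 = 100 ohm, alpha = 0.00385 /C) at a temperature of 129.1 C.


The RTD equation: Rt = R0 * (1 + alpha * T).
Rt = 100 * (1 + 0.00385 * 129.1)
Rt = 100 * (1 + 0.497035)
Rt = 100 * 1.497035
Rt = 149.703 ohm

149.703 ohm


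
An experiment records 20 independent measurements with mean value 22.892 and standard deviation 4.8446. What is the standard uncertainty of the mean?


The standard uncertainty for Type A evaluation is u = s / sqrt(n).
u = 4.8446 / sqrt(20)
u = 4.8446 / 4.4721
u = 1.0833

1.0833


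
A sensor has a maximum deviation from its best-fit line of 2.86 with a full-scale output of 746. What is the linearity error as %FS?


Linearity error = (max deviation / full scale) * 100%.
Linearity = (2.86 / 746) * 100
Linearity = 0.383 %FS

0.383 %FS


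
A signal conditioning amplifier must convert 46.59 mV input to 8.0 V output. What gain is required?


Gain = Vout / Vin (converting to same units).
G = 8.0 V / 46.59 mV
G = 8000.0 mV / 46.59 mV
G = 171.71

171.71


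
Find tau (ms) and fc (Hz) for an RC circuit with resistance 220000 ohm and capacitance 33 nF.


Time constant: tau = R * C.
tau = 220000 * 3.30e-08 = 0.00726 s
tau = 7.26 ms
Cutoff frequency: fc = 1 / (2*pi*R*C).
fc = 1 / (2*pi*0.00726) = 21.92 Hz

tau = 7.26 ms, fc = 21.92 Hz


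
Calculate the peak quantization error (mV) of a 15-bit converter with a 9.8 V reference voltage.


The maximum quantization error is +/- LSB/2.
LSB = Vref / 2^n = 9.8 / 32768 = 0.00029907 V
Max error = LSB / 2 = 0.00029907 / 2 = 0.00014954 V
Max error = 0.1495 mV

0.1495 mV


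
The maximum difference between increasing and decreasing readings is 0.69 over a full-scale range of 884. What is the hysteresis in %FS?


Hysteresis = (max difference / full scale) * 100%.
H = (0.69 / 884) * 100
H = 0.078 %FS

0.078 %FS


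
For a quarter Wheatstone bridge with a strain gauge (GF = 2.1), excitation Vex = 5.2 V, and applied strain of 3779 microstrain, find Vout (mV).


Quarter bridge output: Vout = (GF * epsilon * Vex) / 4.
Vout = (2.1 * 3779e-6 * 5.2) / 4
Vout = 0.04126668 / 4 V
Vout = 0.01031667 V = 10.3167 mV

10.3167 mV


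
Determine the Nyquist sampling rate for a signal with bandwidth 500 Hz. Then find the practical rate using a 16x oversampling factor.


By Nyquist theorem, fs_min = 2 * fmax.
fs_min = 2 * 500 = 1000 Hz
Practical rate = 16 * fs_min = 16 * 1000 = 16000 Hz

fs_min = 1000 Hz, fs_practical = 16000 Hz


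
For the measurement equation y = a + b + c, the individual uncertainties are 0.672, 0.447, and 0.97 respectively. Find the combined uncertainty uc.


For a sum of independent quantities, uc = sqrt(u1^2 + u2^2 + u3^2).
uc = sqrt(0.672^2 + 0.447^2 + 0.97^2)
uc = sqrt(0.451584 + 0.199809 + 0.9409)
uc = 1.2619

1.2619


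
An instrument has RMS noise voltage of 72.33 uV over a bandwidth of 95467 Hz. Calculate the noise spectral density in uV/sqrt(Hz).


Noise spectral density = Vrms / sqrt(BW).
NSD = 72.33 / sqrt(95467)
NSD = 72.33 / 308.9773
NSD = 0.2341 uV/sqrt(Hz)

0.2341 uV/sqrt(Hz)


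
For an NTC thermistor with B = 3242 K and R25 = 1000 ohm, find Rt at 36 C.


NTC thermistor equation: Rt = R25 * exp(B * (1/T - 1/T25)).
T in Kelvin: 309.15 K, T25 = 298.15 K
1/T - 1/T25 = 1/309.15 - 1/298.15 = -0.00011934
B * (1/T - 1/T25) = 3242 * -0.00011934 = -0.3869
Rt = 1000 * exp(-0.3869) = 679.2 ohm

679.2 ohm


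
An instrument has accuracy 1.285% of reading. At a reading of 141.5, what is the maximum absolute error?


Absolute error = (accuracy% / 100) * reading.
Error = (1.285 / 100) * 141.5
Error = 0.01285 * 141.5
Error = 1.8183

1.8183


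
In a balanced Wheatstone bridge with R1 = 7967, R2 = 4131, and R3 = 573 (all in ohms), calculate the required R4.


At balance: R1*R4 = R2*R3, so R4 = R2*R3/R1.
R4 = 4131 * 573 / 7967
R4 = 2367063 / 7967
R4 = 297.11 ohm

297.11 ohm


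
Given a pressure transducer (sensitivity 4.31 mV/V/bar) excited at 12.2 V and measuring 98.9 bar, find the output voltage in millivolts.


Output = sensitivity * Vex * P.
Vout = 4.31 * 12.2 * 98.9
Vout = 52.582 * 98.9
Vout = 5200.36 mV

5200.36 mV


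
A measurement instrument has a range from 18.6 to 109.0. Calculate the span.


Span = upper range - lower range.
Span = 109.0 - (18.6)
Span = 90.4

90.4


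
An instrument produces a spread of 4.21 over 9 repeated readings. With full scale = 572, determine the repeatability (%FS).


Repeatability = (spread / full scale) * 100%.
R = (4.21 / 572) * 100
R = 0.736 %FS

0.736 %FS


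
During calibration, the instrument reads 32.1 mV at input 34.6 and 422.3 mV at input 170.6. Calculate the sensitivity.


Sensitivity = (y2 - y1) / (x2 - x1).
S = (422.3 - 32.1) / (170.6 - 34.6)
S = 390.2 / 136.0
S = 2.8691 mV/unit

2.8691 mV/unit


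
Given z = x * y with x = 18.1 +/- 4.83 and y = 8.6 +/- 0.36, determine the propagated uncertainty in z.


For a product z = x*y, the relative uncertainty is:
uz/z = sqrt((ux/x)^2 + (uy/y)^2)
Relative uncertainties: ux/x = 4.83/18.1 = 0.266851
uy/y = 0.36/8.6 = 0.04186
z = 18.1 * 8.6 = 155.7
uz = 155.7 * sqrt(0.266851^2 + 0.04186^2) = 42.046

42.046
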